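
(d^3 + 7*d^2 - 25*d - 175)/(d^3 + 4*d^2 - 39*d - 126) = (d^2 - 25)/(d^2 - 3*d - 18)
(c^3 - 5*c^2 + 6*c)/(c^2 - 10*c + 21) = c*(c - 2)/(c - 7)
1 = 1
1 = 1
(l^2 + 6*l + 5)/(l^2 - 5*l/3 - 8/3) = 3*(l + 5)/(3*l - 8)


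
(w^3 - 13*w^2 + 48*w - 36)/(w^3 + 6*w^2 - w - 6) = (w^2 - 12*w + 36)/(w^2 + 7*w + 6)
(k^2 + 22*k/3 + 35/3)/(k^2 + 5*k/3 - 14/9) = 3*(k + 5)/(3*k - 2)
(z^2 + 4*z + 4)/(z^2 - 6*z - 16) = (z + 2)/(z - 8)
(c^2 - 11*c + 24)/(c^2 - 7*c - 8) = (c - 3)/(c + 1)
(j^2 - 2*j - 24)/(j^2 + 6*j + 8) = (j - 6)/(j + 2)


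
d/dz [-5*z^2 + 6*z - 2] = 6 - 10*z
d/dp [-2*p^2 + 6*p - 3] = 6 - 4*p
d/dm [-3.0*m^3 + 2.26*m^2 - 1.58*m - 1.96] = -9.0*m^2 + 4.52*m - 1.58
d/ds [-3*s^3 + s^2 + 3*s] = -9*s^2 + 2*s + 3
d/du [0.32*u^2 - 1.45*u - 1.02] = 0.64*u - 1.45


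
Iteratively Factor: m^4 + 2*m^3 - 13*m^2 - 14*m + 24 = (m + 2)*(m^3 - 13*m + 12) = (m + 2)*(m + 4)*(m^2 - 4*m + 3) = (m - 3)*(m + 2)*(m + 4)*(m - 1)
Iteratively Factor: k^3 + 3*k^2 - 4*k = (k)*(k^2 + 3*k - 4) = k*(k + 4)*(k - 1)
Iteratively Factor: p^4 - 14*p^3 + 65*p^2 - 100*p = (p - 5)*(p^3 - 9*p^2 + 20*p) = (p - 5)^2*(p^2 - 4*p) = (p - 5)^2*(p - 4)*(p)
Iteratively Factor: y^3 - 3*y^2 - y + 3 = (y + 1)*(y^2 - 4*y + 3) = (y - 1)*(y + 1)*(y - 3)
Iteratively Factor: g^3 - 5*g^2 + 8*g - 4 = (g - 2)*(g^2 - 3*g + 2) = (g - 2)^2*(g - 1)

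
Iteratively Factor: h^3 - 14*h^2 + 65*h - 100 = (h - 5)*(h^2 - 9*h + 20) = (h - 5)^2*(h - 4)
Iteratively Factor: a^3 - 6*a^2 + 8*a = (a)*(a^2 - 6*a + 8) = a*(a - 4)*(a - 2)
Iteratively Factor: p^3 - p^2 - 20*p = (p + 4)*(p^2 - 5*p) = (p - 5)*(p + 4)*(p)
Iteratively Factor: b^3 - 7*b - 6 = (b + 2)*(b^2 - 2*b - 3) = (b + 1)*(b + 2)*(b - 3)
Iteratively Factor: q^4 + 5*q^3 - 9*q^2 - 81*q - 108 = (q + 3)*(q^3 + 2*q^2 - 15*q - 36) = (q + 3)^2*(q^2 - q - 12) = (q - 4)*(q + 3)^2*(q + 3)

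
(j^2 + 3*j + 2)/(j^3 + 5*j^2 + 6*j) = (j + 1)/(j*(j + 3))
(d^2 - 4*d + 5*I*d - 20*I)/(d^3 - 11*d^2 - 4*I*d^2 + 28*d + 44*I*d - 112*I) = (d + 5*I)/(d^2 - d*(7 + 4*I) + 28*I)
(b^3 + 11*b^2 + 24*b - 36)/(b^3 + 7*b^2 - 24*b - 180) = (b - 1)/(b - 5)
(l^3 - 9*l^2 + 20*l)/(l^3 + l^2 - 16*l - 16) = l*(l - 5)/(l^2 + 5*l + 4)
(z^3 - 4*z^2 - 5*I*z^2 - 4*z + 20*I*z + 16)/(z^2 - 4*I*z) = z - 4 - I + 4*I/z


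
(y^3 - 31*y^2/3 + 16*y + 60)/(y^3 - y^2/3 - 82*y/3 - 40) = (y - 6)/(y + 4)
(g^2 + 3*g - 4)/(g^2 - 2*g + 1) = (g + 4)/(g - 1)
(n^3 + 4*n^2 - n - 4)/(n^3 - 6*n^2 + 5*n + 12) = (n^2 + 3*n - 4)/(n^2 - 7*n + 12)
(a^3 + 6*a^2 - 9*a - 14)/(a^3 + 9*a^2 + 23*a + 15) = (a^2 + 5*a - 14)/(a^2 + 8*a + 15)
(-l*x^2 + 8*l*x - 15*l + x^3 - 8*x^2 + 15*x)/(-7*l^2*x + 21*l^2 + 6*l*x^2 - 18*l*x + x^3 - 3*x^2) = (x - 5)/(7*l + x)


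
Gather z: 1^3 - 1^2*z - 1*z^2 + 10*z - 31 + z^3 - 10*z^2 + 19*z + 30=z^3 - 11*z^2 + 28*z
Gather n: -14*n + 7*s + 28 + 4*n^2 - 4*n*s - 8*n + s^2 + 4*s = 4*n^2 + n*(-4*s - 22) + s^2 + 11*s + 28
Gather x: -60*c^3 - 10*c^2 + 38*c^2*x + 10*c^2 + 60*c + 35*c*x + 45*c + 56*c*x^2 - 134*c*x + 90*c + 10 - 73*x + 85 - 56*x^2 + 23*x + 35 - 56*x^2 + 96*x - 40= -60*c^3 + 195*c + x^2*(56*c - 112) + x*(38*c^2 - 99*c + 46) + 90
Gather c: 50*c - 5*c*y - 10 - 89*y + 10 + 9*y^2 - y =c*(50 - 5*y) + 9*y^2 - 90*y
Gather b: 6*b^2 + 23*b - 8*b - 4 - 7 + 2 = 6*b^2 + 15*b - 9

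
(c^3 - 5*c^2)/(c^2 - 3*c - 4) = c^2*(5 - c)/(-c^2 + 3*c + 4)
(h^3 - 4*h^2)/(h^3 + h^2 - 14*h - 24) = h^2/(h^2 + 5*h + 6)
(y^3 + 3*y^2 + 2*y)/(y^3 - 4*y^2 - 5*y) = (y + 2)/(y - 5)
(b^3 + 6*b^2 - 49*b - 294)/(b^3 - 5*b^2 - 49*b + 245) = (b + 6)/(b - 5)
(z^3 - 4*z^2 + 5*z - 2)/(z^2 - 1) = (z^2 - 3*z + 2)/(z + 1)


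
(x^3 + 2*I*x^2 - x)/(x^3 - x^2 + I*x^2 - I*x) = (x + I)/(x - 1)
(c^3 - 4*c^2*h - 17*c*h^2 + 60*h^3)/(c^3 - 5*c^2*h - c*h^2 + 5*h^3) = (c^2 + c*h - 12*h^2)/(c^2 - h^2)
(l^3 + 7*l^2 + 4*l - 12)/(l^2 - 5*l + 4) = (l^2 + 8*l + 12)/(l - 4)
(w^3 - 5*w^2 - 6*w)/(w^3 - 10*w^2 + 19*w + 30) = w/(w - 5)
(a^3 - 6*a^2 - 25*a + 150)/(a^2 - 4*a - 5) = (a^2 - a - 30)/(a + 1)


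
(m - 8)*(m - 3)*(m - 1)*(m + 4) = m^4 - 8*m^3 - 13*m^2 + 116*m - 96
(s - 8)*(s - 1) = s^2 - 9*s + 8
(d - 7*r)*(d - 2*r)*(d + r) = d^3 - 8*d^2*r + 5*d*r^2 + 14*r^3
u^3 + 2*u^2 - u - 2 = (u - 1)*(u + 1)*(u + 2)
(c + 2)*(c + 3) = c^2 + 5*c + 6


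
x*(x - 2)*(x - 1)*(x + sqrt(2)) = x^4 - 3*x^3 + sqrt(2)*x^3 - 3*sqrt(2)*x^2 + 2*x^2 + 2*sqrt(2)*x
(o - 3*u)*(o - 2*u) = o^2 - 5*o*u + 6*u^2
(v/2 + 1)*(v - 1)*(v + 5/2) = v^3/2 + 7*v^2/4 + v/4 - 5/2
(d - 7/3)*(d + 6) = d^2 + 11*d/3 - 14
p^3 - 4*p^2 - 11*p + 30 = (p - 5)*(p - 2)*(p + 3)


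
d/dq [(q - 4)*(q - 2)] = 2*q - 6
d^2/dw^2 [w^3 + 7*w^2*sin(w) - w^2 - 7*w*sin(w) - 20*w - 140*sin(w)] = -7*w^2*sin(w) + 7*w*sin(w) + 28*w*cos(w) + 6*w + 154*sin(w) - 14*cos(w) - 2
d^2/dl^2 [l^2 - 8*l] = 2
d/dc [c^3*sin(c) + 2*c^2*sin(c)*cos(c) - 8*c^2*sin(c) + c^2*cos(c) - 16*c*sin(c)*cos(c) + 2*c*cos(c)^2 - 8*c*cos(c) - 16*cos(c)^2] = c^3*cos(c) + 2*c^2*sin(c) - 8*c^2*cos(c) + 2*c^2*cos(2*c) - 8*c*sin(c) + 2*c*cos(c) - 16*c*cos(2*c) + 8*sin(2*c) - 8*cos(c) + cos(2*c) + 1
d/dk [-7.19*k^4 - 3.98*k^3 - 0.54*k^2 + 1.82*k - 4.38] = -28.76*k^3 - 11.94*k^2 - 1.08*k + 1.82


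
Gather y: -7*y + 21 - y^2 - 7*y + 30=-y^2 - 14*y + 51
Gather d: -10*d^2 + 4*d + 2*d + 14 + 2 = -10*d^2 + 6*d + 16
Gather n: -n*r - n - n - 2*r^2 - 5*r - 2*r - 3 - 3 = n*(-r - 2) - 2*r^2 - 7*r - 6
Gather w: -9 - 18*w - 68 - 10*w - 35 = -28*w - 112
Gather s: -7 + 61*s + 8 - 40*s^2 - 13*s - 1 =-40*s^2 + 48*s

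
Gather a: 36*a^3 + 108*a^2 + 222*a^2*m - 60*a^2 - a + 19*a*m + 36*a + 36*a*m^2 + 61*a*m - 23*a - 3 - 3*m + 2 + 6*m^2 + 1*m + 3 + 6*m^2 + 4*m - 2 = 36*a^3 + a^2*(222*m + 48) + a*(36*m^2 + 80*m + 12) + 12*m^2 + 2*m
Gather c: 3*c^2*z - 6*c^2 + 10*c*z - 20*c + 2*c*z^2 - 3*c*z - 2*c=c^2*(3*z - 6) + c*(2*z^2 + 7*z - 22)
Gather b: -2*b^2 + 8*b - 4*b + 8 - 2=-2*b^2 + 4*b + 6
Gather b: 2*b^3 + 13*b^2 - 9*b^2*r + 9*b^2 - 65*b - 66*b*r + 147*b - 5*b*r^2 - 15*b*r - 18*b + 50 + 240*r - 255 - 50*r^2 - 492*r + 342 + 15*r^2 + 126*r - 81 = 2*b^3 + b^2*(22 - 9*r) + b*(-5*r^2 - 81*r + 64) - 35*r^2 - 126*r + 56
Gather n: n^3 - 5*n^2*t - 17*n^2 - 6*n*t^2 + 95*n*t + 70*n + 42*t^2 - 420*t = n^3 + n^2*(-5*t - 17) + n*(-6*t^2 + 95*t + 70) + 42*t^2 - 420*t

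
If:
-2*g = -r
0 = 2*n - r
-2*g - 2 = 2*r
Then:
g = -1/3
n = -1/3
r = -2/3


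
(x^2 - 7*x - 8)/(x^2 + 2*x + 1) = (x - 8)/(x + 1)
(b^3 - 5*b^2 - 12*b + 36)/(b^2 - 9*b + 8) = (b^3 - 5*b^2 - 12*b + 36)/(b^2 - 9*b + 8)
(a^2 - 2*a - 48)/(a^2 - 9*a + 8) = (a + 6)/(a - 1)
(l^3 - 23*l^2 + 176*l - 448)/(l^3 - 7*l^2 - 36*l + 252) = (l^2 - 16*l + 64)/(l^2 - 36)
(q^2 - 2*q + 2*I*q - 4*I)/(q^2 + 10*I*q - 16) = (q - 2)/(q + 8*I)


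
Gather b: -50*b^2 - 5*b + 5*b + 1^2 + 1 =2 - 50*b^2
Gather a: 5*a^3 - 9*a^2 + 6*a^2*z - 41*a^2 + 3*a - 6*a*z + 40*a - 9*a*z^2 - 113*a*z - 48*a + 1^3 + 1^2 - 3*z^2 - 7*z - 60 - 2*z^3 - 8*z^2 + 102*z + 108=5*a^3 + a^2*(6*z - 50) + a*(-9*z^2 - 119*z - 5) - 2*z^3 - 11*z^2 + 95*z + 50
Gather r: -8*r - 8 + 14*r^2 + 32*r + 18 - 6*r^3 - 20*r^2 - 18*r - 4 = -6*r^3 - 6*r^2 + 6*r + 6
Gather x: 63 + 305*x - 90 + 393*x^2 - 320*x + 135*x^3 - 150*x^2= 135*x^3 + 243*x^2 - 15*x - 27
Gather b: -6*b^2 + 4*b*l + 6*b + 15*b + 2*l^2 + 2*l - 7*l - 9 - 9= -6*b^2 + b*(4*l + 21) + 2*l^2 - 5*l - 18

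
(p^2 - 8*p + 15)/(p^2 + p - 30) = (p - 3)/(p + 6)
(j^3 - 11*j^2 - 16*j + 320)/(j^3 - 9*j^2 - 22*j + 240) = (j - 8)/(j - 6)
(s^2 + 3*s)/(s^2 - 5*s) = (s + 3)/(s - 5)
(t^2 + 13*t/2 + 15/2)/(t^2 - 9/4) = 2*(t + 5)/(2*t - 3)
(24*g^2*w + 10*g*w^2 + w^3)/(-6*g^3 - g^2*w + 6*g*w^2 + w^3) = w*(4*g + w)/(-g^2 + w^2)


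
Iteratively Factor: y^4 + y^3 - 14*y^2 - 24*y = (y + 3)*(y^3 - 2*y^2 - 8*y) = y*(y + 3)*(y^2 - 2*y - 8) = y*(y - 4)*(y + 3)*(y + 2)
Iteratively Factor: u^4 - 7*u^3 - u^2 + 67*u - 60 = (u - 4)*(u^3 - 3*u^2 - 13*u + 15) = (u - 4)*(u + 3)*(u^2 - 6*u + 5) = (u - 4)*(u - 1)*(u + 3)*(u - 5)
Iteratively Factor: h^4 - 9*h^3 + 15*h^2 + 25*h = (h + 1)*(h^3 - 10*h^2 + 25*h) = (h - 5)*(h + 1)*(h^2 - 5*h) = h*(h - 5)*(h + 1)*(h - 5)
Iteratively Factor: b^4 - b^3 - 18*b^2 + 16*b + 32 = (b + 4)*(b^3 - 5*b^2 + 2*b + 8) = (b - 2)*(b + 4)*(b^2 - 3*b - 4) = (b - 2)*(b + 1)*(b + 4)*(b - 4)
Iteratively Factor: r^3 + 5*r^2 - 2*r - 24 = (r + 4)*(r^2 + r - 6) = (r + 3)*(r + 4)*(r - 2)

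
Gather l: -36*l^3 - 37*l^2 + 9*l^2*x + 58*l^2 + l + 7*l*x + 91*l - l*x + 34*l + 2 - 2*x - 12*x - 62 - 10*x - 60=-36*l^3 + l^2*(9*x + 21) + l*(6*x + 126) - 24*x - 120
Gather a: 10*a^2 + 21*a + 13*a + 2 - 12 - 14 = 10*a^2 + 34*a - 24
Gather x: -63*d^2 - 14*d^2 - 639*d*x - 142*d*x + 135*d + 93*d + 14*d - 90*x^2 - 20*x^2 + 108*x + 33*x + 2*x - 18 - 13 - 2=-77*d^2 + 242*d - 110*x^2 + x*(143 - 781*d) - 33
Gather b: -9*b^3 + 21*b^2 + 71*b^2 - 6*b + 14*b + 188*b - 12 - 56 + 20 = -9*b^3 + 92*b^2 + 196*b - 48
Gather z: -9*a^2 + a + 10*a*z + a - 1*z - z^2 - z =-9*a^2 + 2*a - z^2 + z*(10*a - 2)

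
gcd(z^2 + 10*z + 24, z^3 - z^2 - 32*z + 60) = z + 6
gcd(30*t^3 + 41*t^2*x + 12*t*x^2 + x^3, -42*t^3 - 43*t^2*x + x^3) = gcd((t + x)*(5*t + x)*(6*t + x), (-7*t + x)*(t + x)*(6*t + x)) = 6*t^2 + 7*t*x + x^2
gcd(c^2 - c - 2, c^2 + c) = c + 1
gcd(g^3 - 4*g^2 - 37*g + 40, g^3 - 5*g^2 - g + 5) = g - 1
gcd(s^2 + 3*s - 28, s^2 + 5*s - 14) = s + 7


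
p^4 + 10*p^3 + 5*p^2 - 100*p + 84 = (p - 2)*(p - 1)*(p + 6)*(p + 7)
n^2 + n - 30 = (n - 5)*(n + 6)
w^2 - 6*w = w*(w - 6)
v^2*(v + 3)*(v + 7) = v^4 + 10*v^3 + 21*v^2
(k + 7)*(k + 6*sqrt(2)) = k^2 + 7*k + 6*sqrt(2)*k + 42*sqrt(2)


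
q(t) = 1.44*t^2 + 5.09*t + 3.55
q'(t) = 2.88*t + 5.09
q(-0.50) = 1.36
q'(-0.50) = 3.65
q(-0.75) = 0.54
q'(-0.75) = 2.93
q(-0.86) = 0.24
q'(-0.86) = 2.61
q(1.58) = 15.19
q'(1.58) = 9.64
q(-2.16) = -0.73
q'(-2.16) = -1.13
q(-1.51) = -0.85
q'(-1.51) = 0.74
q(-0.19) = 2.63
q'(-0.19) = 4.54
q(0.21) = 4.68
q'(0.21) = 5.69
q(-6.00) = 24.85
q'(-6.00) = -12.19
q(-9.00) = 74.38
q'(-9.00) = -20.83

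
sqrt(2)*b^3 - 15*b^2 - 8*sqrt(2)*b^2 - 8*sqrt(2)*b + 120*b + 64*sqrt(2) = (b - 8)*(b - 8*sqrt(2))*(sqrt(2)*b + 1)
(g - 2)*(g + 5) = g^2 + 3*g - 10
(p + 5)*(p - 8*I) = p^2 + 5*p - 8*I*p - 40*I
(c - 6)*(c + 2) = c^2 - 4*c - 12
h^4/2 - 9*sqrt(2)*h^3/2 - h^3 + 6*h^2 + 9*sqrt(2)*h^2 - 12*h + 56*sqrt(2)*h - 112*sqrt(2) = (h/2 + sqrt(2))*(h - 2)*(h - 7*sqrt(2))*(h - 4*sqrt(2))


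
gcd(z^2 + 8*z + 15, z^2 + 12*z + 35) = z + 5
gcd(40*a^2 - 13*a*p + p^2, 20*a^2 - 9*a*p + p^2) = -5*a + p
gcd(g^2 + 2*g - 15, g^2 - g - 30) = g + 5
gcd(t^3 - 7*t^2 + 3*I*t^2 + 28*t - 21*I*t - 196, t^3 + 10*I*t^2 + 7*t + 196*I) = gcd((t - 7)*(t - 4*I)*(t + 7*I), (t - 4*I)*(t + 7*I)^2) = t^2 + 3*I*t + 28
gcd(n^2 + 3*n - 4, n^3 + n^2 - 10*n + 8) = n^2 + 3*n - 4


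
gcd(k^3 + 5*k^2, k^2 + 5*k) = k^2 + 5*k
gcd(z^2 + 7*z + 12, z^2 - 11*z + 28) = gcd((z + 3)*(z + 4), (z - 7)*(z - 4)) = 1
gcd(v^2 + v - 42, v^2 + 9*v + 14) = v + 7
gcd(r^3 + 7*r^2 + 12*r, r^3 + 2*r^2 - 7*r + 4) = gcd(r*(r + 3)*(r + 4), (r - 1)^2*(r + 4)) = r + 4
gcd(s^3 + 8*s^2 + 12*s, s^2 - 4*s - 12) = s + 2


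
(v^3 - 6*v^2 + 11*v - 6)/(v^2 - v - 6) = (v^2 - 3*v + 2)/(v + 2)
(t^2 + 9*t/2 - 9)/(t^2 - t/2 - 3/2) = (t + 6)/(t + 1)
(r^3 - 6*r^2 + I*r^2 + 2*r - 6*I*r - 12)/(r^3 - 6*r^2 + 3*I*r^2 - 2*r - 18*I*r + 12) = (r - I)/(r + I)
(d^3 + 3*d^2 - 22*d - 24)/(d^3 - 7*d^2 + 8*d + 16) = (d + 6)/(d - 4)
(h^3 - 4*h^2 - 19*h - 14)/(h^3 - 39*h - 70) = (h + 1)/(h + 5)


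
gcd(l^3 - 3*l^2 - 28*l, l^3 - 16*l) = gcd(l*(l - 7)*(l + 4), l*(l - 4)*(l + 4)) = l^2 + 4*l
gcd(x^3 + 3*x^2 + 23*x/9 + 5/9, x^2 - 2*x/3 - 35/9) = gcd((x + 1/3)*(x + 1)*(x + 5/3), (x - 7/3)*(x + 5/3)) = x + 5/3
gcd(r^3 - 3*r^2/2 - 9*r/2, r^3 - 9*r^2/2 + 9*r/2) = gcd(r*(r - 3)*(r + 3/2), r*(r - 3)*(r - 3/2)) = r^2 - 3*r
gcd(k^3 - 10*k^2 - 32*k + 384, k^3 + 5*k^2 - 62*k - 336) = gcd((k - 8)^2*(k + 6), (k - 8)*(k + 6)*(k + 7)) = k^2 - 2*k - 48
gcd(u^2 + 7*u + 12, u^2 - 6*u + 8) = 1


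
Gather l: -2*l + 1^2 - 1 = -2*l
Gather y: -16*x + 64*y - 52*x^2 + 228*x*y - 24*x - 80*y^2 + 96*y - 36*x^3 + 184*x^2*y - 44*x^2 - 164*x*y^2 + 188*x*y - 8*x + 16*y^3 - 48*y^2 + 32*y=-36*x^3 - 96*x^2 - 48*x + 16*y^3 + y^2*(-164*x - 128) + y*(184*x^2 + 416*x + 192)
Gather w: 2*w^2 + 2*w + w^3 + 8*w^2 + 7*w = w^3 + 10*w^2 + 9*w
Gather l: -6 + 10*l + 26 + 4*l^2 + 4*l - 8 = 4*l^2 + 14*l + 12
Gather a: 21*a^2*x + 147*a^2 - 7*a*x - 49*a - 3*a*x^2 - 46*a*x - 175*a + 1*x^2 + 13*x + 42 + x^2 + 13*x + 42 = a^2*(21*x + 147) + a*(-3*x^2 - 53*x - 224) + 2*x^2 + 26*x + 84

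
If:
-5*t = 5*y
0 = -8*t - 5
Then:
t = -5/8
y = 5/8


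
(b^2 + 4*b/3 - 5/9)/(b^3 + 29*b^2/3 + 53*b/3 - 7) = (b + 5/3)/(b^2 + 10*b + 21)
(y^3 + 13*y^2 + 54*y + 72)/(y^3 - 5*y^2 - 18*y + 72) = (y^2 + 9*y + 18)/(y^2 - 9*y + 18)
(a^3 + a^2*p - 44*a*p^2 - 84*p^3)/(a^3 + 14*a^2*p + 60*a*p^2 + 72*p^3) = (a - 7*p)/(a + 6*p)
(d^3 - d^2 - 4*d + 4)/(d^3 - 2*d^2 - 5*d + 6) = (d - 2)/(d - 3)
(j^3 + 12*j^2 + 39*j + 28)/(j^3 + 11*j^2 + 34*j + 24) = (j + 7)/(j + 6)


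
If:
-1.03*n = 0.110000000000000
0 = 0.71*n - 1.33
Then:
No Solution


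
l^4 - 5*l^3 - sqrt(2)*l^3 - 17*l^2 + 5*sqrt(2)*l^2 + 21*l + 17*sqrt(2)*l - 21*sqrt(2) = (l - 7)*(l - 1)*(l + 3)*(l - sqrt(2))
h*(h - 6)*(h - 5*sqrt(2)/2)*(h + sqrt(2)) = h^4 - 6*h^3 - 3*sqrt(2)*h^3/2 - 5*h^2 + 9*sqrt(2)*h^2 + 30*h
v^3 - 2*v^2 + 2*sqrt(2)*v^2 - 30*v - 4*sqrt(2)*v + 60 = (v - 2)*(v - 3*sqrt(2))*(v + 5*sqrt(2))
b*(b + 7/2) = b^2 + 7*b/2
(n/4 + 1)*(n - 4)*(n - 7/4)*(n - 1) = n^4/4 - 11*n^3/16 - 57*n^2/16 + 11*n - 7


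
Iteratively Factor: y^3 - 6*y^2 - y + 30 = (y - 3)*(y^2 - 3*y - 10) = (y - 5)*(y - 3)*(y + 2)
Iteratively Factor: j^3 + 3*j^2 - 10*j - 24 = (j + 2)*(j^2 + j - 12) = (j - 3)*(j + 2)*(j + 4)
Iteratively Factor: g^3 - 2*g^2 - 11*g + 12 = (g - 1)*(g^2 - g - 12) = (g - 4)*(g - 1)*(g + 3)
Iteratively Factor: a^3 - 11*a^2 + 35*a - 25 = (a - 1)*(a^2 - 10*a + 25) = (a - 5)*(a - 1)*(a - 5)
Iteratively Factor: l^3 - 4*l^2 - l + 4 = (l + 1)*(l^2 - 5*l + 4) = (l - 1)*(l + 1)*(l - 4)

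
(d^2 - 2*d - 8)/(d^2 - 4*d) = (d + 2)/d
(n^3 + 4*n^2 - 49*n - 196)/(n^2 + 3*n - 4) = (n^2 - 49)/(n - 1)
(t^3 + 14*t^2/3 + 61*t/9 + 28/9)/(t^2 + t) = t + 11/3 + 28/(9*t)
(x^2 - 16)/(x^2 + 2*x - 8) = (x - 4)/(x - 2)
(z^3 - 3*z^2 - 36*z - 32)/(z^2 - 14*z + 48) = (z^2 + 5*z + 4)/(z - 6)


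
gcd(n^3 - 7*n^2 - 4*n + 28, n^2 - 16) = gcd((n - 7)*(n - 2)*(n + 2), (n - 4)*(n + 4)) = 1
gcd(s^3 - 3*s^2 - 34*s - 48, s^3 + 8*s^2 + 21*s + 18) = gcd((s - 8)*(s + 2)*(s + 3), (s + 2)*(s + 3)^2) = s^2 + 5*s + 6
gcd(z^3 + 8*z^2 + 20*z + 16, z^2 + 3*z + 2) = z + 2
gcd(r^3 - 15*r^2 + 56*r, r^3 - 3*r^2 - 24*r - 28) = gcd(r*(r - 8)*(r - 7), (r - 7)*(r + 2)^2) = r - 7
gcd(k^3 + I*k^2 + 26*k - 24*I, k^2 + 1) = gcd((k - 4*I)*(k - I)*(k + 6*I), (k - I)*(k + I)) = k - I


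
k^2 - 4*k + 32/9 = (k - 8/3)*(k - 4/3)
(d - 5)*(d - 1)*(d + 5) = d^3 - d^2 - 25*d + 25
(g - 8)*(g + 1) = g^2 - 7*g - 8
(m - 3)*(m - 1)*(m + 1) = m^3 - 3*m^2 - m + 3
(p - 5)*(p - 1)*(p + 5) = p^3 - p^2 - 25*p + 25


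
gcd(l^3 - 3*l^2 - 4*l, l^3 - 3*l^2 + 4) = l + 1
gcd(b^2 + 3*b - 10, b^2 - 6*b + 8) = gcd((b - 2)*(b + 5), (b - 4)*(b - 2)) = b - 2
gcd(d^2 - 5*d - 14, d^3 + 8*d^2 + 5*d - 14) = d + 2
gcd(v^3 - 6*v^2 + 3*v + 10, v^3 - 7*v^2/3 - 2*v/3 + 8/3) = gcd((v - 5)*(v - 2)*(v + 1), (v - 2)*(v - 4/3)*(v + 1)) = v^2 - v - 2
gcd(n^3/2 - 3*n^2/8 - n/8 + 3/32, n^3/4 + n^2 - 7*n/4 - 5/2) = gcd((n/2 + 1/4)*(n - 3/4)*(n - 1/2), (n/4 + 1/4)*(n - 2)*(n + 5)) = 1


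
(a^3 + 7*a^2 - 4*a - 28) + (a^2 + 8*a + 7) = a^3 + 8*a^2 + 4*a - 21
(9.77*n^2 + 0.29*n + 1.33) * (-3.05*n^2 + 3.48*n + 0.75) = -29.7985*n^4 + 33.1151*n^3 + 4.2802*n^2 + 4.8459*n + 0.9975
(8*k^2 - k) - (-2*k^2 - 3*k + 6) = 10*k^2 + 2*k - 6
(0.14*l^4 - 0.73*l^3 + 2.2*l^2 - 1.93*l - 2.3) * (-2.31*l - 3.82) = -0.3234*l^5 + 1.1515*l^4 - 2.2934*l^3 - 3.9457*l^2 + 12.6856*l + 8.786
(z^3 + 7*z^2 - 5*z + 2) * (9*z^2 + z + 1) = 9*z^5 + 64*z^4 - 37*z^3 + 20*z^2 - 3*z + 2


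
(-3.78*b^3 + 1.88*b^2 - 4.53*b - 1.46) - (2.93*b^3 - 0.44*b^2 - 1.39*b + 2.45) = -6.71*b^3 + 2.32*b^2 - 3.14*b - 3.91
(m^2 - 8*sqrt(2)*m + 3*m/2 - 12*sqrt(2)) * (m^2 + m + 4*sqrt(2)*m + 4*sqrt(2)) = m^4 - 4*sqrt(2)*m^3 + 5*m^3/2 - 125*m^2/2 - 10*sqrt(2)*m^2 - 160*m - 6*sqrt(2)*m - 96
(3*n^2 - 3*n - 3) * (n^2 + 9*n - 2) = 3*n^4 + 24*n^3 - 36*n^2 - 21*n + 6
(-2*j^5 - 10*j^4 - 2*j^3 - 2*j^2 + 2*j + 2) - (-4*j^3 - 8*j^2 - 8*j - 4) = -2*j^5 - 10*j^4 + 2*j^3 + 6*j^2 + 10*j + 6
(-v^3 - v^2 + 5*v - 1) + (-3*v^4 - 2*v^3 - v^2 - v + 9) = -3*v^4 - 3*v^3 - 2*v^2 + 4*v + 8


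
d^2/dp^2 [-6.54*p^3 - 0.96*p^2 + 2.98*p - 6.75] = -39.24*p - 1.92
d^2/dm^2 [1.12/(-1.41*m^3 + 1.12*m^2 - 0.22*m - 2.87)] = ((9.4752*m - 2.5088)*(1.41*m^3 - 1.12*m^2 + 0.22*m + 2.87) - 1.12*(4.23*m^2 - 2.24*m + 0.22)*(8.46*m^2 - 4.48*m + 0.44))/(1.41*m^3 - 1.12*m^2 + 0.22*m + 2.87)^3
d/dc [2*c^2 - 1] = 4*c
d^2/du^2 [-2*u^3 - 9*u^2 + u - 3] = -12*u - 18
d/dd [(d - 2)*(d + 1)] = 2*d - 1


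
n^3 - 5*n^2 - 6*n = n*(n - 6)*(n + 1)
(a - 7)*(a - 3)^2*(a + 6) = a^4 - 7*a^3 - 27*a^2 + 243*a - 378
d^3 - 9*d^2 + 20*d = d*(d - 5)*(d - 4)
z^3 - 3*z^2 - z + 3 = (z - 3)*(z - 1)*(z + 1)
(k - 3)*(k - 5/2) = k^2 - 11*k/2 + 15/2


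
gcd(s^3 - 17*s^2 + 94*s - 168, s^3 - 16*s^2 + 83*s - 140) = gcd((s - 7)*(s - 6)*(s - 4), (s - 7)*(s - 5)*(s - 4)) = s^2 - 11*s + 28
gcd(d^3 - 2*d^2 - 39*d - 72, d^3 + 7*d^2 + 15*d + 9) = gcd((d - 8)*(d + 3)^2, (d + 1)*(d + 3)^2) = d^2 + 6*d + 9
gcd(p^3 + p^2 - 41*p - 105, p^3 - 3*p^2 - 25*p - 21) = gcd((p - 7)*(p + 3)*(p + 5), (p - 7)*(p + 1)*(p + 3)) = p^2 - 4*p - 21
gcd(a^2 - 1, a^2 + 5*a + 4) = a + 1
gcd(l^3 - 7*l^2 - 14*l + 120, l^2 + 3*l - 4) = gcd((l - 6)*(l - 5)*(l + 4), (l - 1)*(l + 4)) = l + 4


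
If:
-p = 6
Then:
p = -6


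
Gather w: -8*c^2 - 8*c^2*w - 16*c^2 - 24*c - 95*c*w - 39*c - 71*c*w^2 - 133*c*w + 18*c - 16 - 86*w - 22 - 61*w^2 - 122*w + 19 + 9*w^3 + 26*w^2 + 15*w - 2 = -24*c^2 - 45*c + 9*w^3 + w^2*(-71*c - 35) + w*(-8*c^2 - 228*c - 193) - 21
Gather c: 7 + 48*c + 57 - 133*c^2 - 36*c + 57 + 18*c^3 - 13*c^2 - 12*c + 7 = 18*c^3 - 146*c^2 + 128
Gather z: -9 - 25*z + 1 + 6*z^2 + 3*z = 6*z^2 - 22*z - 8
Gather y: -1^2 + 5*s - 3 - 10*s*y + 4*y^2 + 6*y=5*s + 4*y^2 + y*(6 - 10*s) - 4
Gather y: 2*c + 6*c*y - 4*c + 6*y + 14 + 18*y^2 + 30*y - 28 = -2*c + 18*y^2 + y*(6*c + 36) - 14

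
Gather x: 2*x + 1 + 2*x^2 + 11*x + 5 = 2*x^2 + 13*x + 6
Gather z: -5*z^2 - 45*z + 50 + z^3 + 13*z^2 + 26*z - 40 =z^3 + 8*z^2 - 19*z + 10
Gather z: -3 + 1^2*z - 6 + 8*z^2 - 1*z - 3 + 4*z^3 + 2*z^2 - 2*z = 4*z^3 + 10*z^2 - 2*z - 12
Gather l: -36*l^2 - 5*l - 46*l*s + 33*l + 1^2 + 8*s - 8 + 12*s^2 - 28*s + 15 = -36*l^2 + l*(28 - 46*s) + 12*s^2 - 20*s + 8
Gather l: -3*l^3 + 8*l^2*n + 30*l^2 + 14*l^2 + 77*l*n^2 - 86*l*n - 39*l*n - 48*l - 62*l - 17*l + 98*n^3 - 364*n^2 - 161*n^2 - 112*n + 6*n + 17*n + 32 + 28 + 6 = -3*l^3 + l^2*(8*n + 44) + l*(77*n^2 - 125*n - 127) + 98*n^3 - 525*n^2 - 89*n + 66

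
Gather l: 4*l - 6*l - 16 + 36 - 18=2 - 2*l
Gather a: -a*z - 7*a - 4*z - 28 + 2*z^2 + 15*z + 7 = a*(-z - 7) + 2*z^2 + 11*z - 21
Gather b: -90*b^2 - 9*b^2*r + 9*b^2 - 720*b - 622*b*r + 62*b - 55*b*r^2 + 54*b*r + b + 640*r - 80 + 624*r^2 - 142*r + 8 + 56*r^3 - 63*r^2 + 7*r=b^2*(-9*r - 81) + b*(-55*r^2 - 568*r - 657) + 56*r^3 + 561*r^2 + 505*r - 72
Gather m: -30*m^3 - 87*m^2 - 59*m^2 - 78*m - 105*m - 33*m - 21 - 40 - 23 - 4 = -30*m^3 - 146*m^2 - 216*m - 88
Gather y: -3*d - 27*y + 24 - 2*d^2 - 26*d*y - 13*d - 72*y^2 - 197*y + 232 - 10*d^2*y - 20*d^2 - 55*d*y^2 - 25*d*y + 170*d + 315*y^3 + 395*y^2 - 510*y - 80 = -22*d^2 + 154*d + 315*y^3 + y^2*(323 - 55*d) + y*(-10*d^2 - 51*d - 734) + 176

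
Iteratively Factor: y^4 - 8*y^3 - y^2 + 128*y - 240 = (y - 5)*(y^3 - 3*y^2 - 16*y + 48) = (y - 5)*(y - 4)*(y^2 + y - 12) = (y - 5)*(y - 4)*(y + 4)*(y - 3)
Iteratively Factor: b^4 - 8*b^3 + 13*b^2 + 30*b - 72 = (b + 2)*(b^3 - 10*b^2 + 33*b - 36) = (b - 3)*(b + 2)*(b^2 - 7*b + 12) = (b - 3)^2*(b + 2)*(b - 4)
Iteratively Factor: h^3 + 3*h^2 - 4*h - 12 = (h - 2)*(h^2 + 5*h + 6) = (h - 2)*(h + 2)*(h + 3)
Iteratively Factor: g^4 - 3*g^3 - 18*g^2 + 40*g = (g - 5)*(g^3 + 2*g^2 - 8*g) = g*(g - 5)*(g^2 + 2*g - 8) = g*(g - 5)*(g + 4)*(g - 2)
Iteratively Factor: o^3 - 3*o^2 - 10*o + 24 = (o + 3)*(o^2 - 6*o + 8) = (o - 2)*(o + 3)*(o - 4)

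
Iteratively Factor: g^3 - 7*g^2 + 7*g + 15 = (g + 1)*(g^2 - 8*g + 15) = (g - 3)*(g + 1)*(g - 5)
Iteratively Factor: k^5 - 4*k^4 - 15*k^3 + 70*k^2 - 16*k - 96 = (k - 2)*(k^4 - 2*k^3 - 19*k^2 + 32*k + 48) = (k - 2)*(k + 4)*(k^3 - 6*k^2 + 5*k + 12) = (k - 3)*(k - 2)*(k + 4)*(k^2 - 3*k - 4) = (k - 3)*(k - 2)*(k + 1)*(k + 4)*(k - 4)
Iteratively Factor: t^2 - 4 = (t + 2)*(t - 2)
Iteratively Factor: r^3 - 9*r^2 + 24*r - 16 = (r - 4)*(r^2 - 5*r + 4) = (r - 4)*(r - 1)*(r - 4)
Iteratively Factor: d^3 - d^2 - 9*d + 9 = (d + 3)*(d^2 - 4*d + 3) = (d - 1)*(d + 3)*(d - 3)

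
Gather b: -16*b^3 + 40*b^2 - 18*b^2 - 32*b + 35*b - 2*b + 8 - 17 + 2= -16*b^3 + 22*b^2 + b - 7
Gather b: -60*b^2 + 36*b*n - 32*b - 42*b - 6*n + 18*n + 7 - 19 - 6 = -60*b^2 + b*(36*n - 74) + 12*n - 18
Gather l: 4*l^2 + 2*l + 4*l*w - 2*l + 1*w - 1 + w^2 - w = 4*l^2 + 4*l*w + w^2 - 1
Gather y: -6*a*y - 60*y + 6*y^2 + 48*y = 6*y^2 + y*(-6*a - 12)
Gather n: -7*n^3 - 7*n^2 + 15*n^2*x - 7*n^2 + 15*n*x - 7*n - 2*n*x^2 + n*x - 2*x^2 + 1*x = -7*n^3 + n^2*(15*x - 14) + n*(-2*x^2 + 16*x - 7) - 2*x^2 + x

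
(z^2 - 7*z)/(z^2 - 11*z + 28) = z/(z - 4)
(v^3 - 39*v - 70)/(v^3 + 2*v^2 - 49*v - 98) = (v + 5)/(v + 7)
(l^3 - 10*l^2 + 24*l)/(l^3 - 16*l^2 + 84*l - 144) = l/(l - 6)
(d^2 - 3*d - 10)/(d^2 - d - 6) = (d - 5)/(d - 3)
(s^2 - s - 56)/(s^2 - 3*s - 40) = (s + 7)/(s + 5)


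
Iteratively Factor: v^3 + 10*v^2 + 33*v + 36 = (v + 3)*(v^2 + 7*v + 12) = (v + 3)*(v + 4)*(v + 3)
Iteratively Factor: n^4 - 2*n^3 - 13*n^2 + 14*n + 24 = (n + 1)*(n^3 - 3*n^2 - 10*n + 24) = (n + 1)*(n + 3)*(n^2 - 6*n + 8) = (n - 4)*(n + 1)*(n + 3)*(n - 2)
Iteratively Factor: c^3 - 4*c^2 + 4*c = (c - 2)*(c^2 - 2*c) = c*(c - 2)*(c - 2)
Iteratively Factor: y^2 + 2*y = (y + 2)*(y)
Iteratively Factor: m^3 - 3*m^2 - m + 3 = (m + 1)*(m^2 - 4*m + 3) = (m - 1)*(m + 1)*(m - 3)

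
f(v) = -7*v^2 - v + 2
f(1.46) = -14.38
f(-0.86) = -2.32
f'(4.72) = -67.08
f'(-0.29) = 3.06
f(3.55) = -89.77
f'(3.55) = -50.70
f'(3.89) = -55.46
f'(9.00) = -127.00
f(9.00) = -574.00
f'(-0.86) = 11.04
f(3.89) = -107.81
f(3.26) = -75.65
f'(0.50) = -8.00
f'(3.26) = -46.64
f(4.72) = -158.67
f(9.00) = -574.00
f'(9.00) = -127.00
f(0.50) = -0.25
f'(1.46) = -21.44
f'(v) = -14*v - 1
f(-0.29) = 1.70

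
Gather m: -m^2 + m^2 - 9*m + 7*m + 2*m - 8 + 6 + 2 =0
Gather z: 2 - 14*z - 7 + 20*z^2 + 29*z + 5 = 20*z^2 + 15*z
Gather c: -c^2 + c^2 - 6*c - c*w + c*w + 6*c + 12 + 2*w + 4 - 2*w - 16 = 0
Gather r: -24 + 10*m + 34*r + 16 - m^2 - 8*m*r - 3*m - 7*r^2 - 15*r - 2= -m^2 + 7*m - 7*r^2 + r*(19 - 8*m) - 10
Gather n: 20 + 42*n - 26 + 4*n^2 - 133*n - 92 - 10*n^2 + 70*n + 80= -6*n^2 - 21*n - 18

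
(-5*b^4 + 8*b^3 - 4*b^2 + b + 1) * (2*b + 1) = -10*b^5 + 11*b^4 - 2*b^2 + 3*b + 1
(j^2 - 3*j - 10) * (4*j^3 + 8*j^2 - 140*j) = 4*j^5 - 4*j^4 - 204*j^3 + 340*j^2 + 1400*j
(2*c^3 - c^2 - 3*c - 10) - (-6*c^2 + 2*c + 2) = 2*c^3 + 5*c^2 - 5*c - 12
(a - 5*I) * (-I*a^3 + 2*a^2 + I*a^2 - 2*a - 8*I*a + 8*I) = -I*a^4 - 3*a^3 + I*a^3 + 3*a^2 - 18*I*a^2 - 40*a + 18*I*a + 40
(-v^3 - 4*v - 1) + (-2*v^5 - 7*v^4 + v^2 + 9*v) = -2*v^5 - 7*v^4 - v^3 + v^2 + 5*v - 1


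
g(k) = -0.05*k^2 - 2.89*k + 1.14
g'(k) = -0.1*k - 2.89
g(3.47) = -9.49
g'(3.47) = -3.24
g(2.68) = -6.96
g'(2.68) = -3.16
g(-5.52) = 15.57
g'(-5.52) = -2.34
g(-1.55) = 5.50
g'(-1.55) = -2.74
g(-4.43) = 12.96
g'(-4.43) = -2.45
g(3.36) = -9.13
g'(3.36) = -3.23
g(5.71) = -16.99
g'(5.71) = -3.46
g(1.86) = -4.41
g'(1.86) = -3.08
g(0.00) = 1.14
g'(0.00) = -2.89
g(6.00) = -18.00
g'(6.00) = -3.49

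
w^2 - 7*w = w*(w - 7)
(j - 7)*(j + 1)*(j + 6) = j^3 - 43*j - 42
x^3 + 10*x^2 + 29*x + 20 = (x + 1)*(x + 4)*(x + 5)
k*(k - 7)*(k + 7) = k^3 - 49*k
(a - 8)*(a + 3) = a^2 - 5*a - 24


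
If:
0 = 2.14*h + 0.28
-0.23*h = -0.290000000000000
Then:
No Solution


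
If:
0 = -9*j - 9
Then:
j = -1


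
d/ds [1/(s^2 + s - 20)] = (-2*s - 1)/(s^2 + s - 20)^2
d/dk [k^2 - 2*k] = 2*k - 2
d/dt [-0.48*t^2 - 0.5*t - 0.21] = -0.96*t - 0.5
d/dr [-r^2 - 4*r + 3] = -2*r - 4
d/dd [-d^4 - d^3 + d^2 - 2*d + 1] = -4*d^3 - 3*d^2 + 2*d - 2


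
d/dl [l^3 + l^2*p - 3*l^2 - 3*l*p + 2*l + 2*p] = 3*l^2 + 2*l*p - 6*l - 3*p + 2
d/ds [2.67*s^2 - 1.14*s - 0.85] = 5.34*s - 1.14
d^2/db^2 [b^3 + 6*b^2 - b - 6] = 6*b + 12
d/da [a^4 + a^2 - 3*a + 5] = 4*a^3 + 2*a - 3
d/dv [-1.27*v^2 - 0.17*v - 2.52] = -2.54*v - 0.17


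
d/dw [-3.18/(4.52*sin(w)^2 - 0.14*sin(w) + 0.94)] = (28.7472*sin(w) - 0.4452)*cos(w)/(4.52*sin(w)^2 - 0.14*sin(w) + 0.94)^2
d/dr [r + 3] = 1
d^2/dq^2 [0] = 0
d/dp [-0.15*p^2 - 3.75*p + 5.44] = -0.3*p - 3.75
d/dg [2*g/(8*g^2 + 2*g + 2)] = (4*g^2 - g*(8*g + 1) + g + 1)/(4*g^2 + g + 1)^2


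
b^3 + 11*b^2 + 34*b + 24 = (b + 1)*(b + 4)*(b + 6)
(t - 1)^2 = t^2 - 2*t + 1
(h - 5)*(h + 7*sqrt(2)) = h^2 - 5*h + 7*sqrt(2)*h - 35*sqrt(2)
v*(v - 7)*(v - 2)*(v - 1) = v^4 - 10*v^3 + 23*v^2 - 14*v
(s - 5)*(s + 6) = s^2 + s - 30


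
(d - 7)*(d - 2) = d^2 - 9*d + 14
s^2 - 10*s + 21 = (s - 7)*(s - 3)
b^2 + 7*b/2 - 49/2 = (b - 7/2)*(b + 7)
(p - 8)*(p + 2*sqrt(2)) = p^2 - 8*p + 2*sqrt(2)*p - 16*sqrt(2)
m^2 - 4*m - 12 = (m - 6)*(m + 2)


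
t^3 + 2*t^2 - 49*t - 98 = (t - 7)*(t + 2)*(t + 7)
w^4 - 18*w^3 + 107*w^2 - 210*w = w*(w - 7)*(w - 6)*(w - 5)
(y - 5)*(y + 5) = y^2 - 25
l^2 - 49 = (l - 7)*(l + 7)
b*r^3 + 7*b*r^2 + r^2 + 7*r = r*(r + 7)*(b*r + 1)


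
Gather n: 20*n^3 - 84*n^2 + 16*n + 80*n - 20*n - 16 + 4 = 20*n^3 - 84*n^2 + 76*n - 12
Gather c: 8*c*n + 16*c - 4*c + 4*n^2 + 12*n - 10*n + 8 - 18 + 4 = c*(8*n + 12) + 4*n^2 + 2*n - 6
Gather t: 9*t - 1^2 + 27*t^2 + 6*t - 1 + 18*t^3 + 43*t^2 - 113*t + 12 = 18*t^3 + 70*t^2 - 98*t + 10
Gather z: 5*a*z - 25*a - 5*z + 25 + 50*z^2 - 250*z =-25*a + 50*z^2 + z*(5*a - 255) + 25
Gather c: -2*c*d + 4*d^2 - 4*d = -2*c*d + 4*d^2 - 4*d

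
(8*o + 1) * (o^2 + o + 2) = 8*o^3 + 9*o^2 + 17*o + 2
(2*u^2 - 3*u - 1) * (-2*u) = -4*u^3 + 6*u^2 + 2*u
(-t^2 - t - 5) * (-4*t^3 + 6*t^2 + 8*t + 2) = 4*t^5 - 2*t^4 + 6*t^3 - 40*t^2 - 42*t - 10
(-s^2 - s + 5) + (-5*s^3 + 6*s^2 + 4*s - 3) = -5*s^3 + 5*s^2 + 3*s + 2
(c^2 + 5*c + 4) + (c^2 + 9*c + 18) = 2*c^2 + 14*c + 22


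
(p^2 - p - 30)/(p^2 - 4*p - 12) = (p + 5)/(p + 2)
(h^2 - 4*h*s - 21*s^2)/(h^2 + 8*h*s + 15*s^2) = (h - 7*s)/(h + 5*s)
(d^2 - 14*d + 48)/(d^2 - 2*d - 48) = (d - 6)/(d + 6)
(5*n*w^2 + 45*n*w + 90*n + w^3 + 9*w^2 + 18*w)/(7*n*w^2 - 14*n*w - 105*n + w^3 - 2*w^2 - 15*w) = (5*n*w + 30*n + w^2 + 6*w)/(7*n*w - 35*n + w^2 - 5*w)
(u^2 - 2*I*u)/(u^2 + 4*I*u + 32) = u*(u - 2*I)/(u^2 + 4*I*u + 32)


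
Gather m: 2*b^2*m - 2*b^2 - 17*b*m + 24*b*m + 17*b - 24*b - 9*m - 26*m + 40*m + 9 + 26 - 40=-2*b^2 - 7*b + m*(2*b^2 + 7*b + 5) - 5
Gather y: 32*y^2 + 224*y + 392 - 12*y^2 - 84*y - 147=20*y^2 + 140*y + 245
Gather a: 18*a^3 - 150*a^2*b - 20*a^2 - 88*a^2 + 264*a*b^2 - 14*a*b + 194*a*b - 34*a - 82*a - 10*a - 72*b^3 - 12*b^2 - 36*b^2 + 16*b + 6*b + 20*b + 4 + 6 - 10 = 18*a^3 + a^2*(-150*b - 108) + a*(264*b^2 + 180*b - 126) - 72*b^3 - 48*b^2 + 42*b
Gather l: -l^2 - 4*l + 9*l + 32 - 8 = -l^2 + 5*l + 24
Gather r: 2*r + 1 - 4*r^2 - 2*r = 1 - 4*r^2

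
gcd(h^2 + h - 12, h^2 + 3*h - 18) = h - 3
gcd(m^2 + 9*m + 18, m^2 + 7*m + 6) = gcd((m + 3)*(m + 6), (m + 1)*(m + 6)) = m + 6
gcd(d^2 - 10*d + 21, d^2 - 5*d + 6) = d - 3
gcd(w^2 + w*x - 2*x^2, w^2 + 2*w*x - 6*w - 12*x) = w + 2*x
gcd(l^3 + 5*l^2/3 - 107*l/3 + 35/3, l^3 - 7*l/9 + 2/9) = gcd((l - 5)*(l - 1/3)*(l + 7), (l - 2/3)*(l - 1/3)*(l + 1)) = l - 1/3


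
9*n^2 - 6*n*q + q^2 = (-3*n + q)^2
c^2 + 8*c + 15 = (c + 3)*(c + 5)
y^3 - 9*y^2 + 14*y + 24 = (y - 6)*(y - 4)*(y + 1)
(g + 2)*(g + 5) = g^2 + 7*g + 10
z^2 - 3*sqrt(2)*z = z*(z - 3*sqrt(2))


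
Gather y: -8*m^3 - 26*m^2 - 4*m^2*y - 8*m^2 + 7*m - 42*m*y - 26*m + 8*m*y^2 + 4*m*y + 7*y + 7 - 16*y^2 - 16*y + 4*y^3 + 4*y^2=-8*m^3 - 34*m^2 - 19*m + 4*y^3 + y^2*(8*m - 12) + y*(-4*m^2 - 38*m - 9) + 7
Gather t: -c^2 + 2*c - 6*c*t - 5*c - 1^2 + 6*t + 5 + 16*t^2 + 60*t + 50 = -c^2 - 3*c + 16*t^2 + t*(66 - 6*c) + 54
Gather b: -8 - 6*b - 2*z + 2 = -6*b - 2*z - 6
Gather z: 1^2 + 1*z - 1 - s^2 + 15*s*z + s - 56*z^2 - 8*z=-s^2 + s - 56*z^2 + z*(15*s - 7)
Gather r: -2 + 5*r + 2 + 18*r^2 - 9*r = 18*r^2 - 4*r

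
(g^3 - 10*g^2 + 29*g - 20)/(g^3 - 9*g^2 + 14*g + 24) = (g^2 - 6*g + 5)/(g^2 - 5*g - 6)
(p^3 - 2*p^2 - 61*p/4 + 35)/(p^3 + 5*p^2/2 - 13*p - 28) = (p - 5/2)/(p + 2)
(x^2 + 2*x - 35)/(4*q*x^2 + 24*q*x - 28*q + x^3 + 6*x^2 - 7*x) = (x - 5)/(4*q*x - 4*q + x^2 - x)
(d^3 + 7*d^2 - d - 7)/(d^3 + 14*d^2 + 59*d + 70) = (d^2 - 1)/(d^2 + 7*d + 10)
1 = 1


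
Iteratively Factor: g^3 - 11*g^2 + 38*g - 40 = (g - 2)*(g^2 - 9*g + 20) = (g - 5)*(g - 2)*(g - 4)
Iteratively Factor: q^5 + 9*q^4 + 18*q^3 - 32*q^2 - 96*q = (q - 2)*(q^4 + 11*q^3 + 40*q^2 + 48*q) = (q - 2)*(q + 4)*(q^3 + 7*q^2 + 12*q) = q*(q - 2)*(q + 4)*(q^2 + 7*q + 12) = q*(q - 2)*(q + 4)^2*(q + 3)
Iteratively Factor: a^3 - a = (a - 1)*(a^2 + a) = (a - 1)*(a + 1)*(a)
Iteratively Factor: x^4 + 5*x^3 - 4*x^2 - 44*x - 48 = (x + 2)*(x^3 + 3*x^2 - 10*x - 24) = (x + 2)*(x + 4)*(x^2 - x - 6) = (x + 2)^2*(x + 4)*(x - 3)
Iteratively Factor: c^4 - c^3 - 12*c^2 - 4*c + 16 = (c + 2)*(c^3 - 3*c^2 - 6*c + 8) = (c - 4)*(c + 2)*(c^2 + c - 2) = (c - 4)*(c - 1)*(c + 2)*(c + 2)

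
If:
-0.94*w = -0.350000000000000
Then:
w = 0.37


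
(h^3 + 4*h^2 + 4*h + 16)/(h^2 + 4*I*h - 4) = (h^2 + 2*h*(2 - I) - 8*I)/(h + 2*I)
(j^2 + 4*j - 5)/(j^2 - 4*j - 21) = (-j^2 - 4*j + 5)/(-j^2 + 4*j + 21)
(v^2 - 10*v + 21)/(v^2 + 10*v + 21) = (v^2 - 10*v + 21)/(v^2 + 10*v + 21)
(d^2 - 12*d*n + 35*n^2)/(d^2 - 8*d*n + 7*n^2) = (d - 5*n)/(d - n)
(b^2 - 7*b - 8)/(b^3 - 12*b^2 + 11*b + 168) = (b + 1)/(b^2 - 4*b - 21)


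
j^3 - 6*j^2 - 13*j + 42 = (j - 7)*(j - 2)*(j + 3)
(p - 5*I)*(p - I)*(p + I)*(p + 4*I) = p^4 - I*p^3 + 21*p^2 - I*p + 20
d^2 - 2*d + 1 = (d - 1)^2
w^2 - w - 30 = (w - 6)*(w + 5)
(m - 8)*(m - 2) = m^2 - 10*m + 16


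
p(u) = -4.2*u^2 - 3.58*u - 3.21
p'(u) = -8.4*u - 3.58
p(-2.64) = -23.03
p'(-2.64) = 18.60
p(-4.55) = -73.87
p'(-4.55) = 34.64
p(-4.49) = -71.81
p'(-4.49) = 34.14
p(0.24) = -4.31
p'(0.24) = -5.60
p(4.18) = -91.56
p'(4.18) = -38.69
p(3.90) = -81.05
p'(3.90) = -36.34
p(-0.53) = -2.49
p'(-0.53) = 0.87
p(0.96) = -10.52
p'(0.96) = -11.64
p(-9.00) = -311.19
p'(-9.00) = 72.02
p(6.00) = -175.89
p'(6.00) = -53.98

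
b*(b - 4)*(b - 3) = b^3 - 7*b^2 + 12*b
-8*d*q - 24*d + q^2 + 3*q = (-8*d + q)*(q + 3)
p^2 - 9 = (p - 3)*(p + 3)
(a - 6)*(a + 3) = a^2 - 3*a - 18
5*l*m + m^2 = m*(5*l + m)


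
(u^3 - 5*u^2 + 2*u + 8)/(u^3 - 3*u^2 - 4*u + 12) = (u^2 - 3*u - 4)/(u^2 - u - 6)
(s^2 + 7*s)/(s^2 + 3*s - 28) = s/(s - 4)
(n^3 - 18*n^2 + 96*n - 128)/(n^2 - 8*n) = n - 10 + 16/n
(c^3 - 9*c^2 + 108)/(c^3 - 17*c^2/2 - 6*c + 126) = 2*(c + 3)/(2*c + 7)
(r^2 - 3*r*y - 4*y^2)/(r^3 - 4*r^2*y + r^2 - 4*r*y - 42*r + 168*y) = (r + y)/(r^2 + r - 42)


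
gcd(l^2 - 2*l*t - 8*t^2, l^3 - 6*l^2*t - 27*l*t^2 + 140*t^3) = -l + 4*t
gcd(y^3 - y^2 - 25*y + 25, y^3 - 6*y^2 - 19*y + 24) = y - 1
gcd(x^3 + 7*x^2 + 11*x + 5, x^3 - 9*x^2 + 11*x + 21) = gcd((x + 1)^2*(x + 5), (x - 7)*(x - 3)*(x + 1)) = x + 1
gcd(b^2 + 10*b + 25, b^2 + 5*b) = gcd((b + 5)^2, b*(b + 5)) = b + 5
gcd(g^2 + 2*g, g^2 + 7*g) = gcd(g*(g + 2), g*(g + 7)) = g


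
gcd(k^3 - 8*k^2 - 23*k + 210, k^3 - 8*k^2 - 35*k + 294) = k - 7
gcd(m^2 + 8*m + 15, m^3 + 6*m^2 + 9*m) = m + 3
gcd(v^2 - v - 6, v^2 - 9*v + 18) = v - 3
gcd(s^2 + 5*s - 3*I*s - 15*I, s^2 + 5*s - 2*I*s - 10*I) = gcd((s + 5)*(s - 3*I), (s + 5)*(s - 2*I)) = s + 5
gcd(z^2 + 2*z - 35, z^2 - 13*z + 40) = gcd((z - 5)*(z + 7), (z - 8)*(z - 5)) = z - 5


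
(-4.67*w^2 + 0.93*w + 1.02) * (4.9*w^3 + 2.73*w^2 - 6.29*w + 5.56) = -22.883*w^5 - 8.1921*w^4 + 36.9112*w^3 - 29.0303*w^2 - 1.245*w + 5.6712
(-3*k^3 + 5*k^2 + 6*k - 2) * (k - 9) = -3*k^4 + 32*k^3 - 39*k^2 - 56*k + 18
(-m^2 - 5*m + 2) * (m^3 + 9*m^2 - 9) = -m^5 - 14*m^4 - 43*m^3 + 27*m^2 + 45*m - 18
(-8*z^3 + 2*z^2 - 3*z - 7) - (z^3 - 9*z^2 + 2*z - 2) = -9*z^3 + 11*z^2 - 5*z - 5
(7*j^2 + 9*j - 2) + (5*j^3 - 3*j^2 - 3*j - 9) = 5*j^3 + 4*j^2 + 6*j - 11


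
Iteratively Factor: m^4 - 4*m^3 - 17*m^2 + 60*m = (m + 4)*(m^3 - 8*m^2 + 15*m) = m*(m + 4)*(m^2 - 8*m + 15) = m*(m - 5)*(m + 4)*(m - 3)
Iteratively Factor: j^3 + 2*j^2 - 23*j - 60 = (j - 5)*(j^2 + 7*j + 12) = (j - 5)*(j + 3)*(j + 4)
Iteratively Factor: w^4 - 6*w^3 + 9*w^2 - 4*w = (w - 1)*(w^3 - 5*w^2 + 4*w) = (w - 1)^2*(w^2 - 4*w) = (w - 4)*(w - 1)^2*(w)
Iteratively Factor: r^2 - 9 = (r - 3)*(r + 3)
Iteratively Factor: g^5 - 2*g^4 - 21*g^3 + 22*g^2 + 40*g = (g + 1)*(g^4 - 3*g^3 - 18*g^2 + 40*g) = g*(g + 1)*(g^3 - 3*g^2 - 18*g + 40) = g*(g + 1)*(g + 4)*(g^2 - 7*g + 10) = g*(g - 2)*(g + 1)*(g + 4)*(g - 5)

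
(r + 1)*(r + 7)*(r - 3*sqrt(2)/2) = r^3 - 3*sqrt(2)*r^2/2 + 8*r^2 - 12*sqrt(2)*r + 7*r - 21*sqrt(2)/2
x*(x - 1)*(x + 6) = x^3 + 5*x^2 - 6*x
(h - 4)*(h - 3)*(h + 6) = h^3 - h^2 - 30*h + 72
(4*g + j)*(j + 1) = 4*g*j + 4*g + j^2 + j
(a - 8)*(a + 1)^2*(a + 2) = a^4 - 4*a^3 - 27*a^2 - 38*a - 16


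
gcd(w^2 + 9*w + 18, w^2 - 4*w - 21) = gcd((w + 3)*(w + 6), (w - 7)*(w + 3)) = w + 3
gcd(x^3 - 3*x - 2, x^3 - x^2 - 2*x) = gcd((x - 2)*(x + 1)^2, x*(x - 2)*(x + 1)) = x^2 - x - 2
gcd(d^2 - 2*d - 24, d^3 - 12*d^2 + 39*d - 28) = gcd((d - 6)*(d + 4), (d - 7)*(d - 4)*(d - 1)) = 1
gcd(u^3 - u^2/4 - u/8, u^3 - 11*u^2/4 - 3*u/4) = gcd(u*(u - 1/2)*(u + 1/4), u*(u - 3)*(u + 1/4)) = u^2 + u/4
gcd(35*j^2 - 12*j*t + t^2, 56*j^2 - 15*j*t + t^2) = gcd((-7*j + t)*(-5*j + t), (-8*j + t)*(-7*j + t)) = -7*j + t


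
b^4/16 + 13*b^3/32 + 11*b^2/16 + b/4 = b*(b/4 + 1/2)*(b/4 + 1)*(b + 1/2)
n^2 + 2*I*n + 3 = (n - I)*(n + 3*I)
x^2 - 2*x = x*(x - 2)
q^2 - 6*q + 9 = (q - 3)^2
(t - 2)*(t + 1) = t^2 - t - 2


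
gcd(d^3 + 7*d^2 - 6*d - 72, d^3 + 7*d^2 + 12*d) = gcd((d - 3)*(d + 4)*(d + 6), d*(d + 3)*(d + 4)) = d + 4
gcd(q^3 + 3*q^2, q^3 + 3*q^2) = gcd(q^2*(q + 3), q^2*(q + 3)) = q^3 + 3*q^2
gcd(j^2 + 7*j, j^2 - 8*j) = j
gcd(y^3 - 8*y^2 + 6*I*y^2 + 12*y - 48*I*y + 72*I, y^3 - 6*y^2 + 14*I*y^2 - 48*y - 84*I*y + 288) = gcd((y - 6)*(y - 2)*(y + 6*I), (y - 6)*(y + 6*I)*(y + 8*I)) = y^2 + y*(-6 + 6*I) - 36*I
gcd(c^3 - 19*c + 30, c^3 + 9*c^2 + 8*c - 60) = c^2 + 3*c - 10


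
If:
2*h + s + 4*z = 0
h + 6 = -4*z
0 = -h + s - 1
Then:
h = 5/2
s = 7/2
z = -17/8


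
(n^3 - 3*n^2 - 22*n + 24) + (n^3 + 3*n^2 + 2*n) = 2*n^3 - 20*n + 24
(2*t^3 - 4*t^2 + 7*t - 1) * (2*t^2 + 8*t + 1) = 4*t^5 + 8*t^4 - 16*t^3 + 50*t^2 - t - 1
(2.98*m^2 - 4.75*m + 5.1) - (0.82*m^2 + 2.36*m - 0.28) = 2.16*m^2 - 7.11*m + 5.38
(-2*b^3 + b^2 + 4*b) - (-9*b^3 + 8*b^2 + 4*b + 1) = 7*b^3 - 7*b^2 - 1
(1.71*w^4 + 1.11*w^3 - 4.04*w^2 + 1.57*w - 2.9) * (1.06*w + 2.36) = 1.8126*w^5 + 5.2122*w^4 - 1.6628*w^3 - 7.8702*w^2 + 0.6312*w - 6.844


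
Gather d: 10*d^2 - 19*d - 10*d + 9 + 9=10*d^2 - 29*d + 18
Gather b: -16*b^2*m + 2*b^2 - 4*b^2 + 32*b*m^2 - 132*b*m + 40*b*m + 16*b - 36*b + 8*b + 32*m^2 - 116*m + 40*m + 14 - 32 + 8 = b^2*(-16*m - 2) + b*(32*m^2 - 92*m - 12) + 32*m^2 - 76*m - 10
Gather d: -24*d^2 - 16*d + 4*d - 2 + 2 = -24*d^2 - 12*d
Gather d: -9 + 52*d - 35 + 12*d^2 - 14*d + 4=12*d^2 + 38*d - 40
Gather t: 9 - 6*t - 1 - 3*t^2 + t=-3*t^2 - 5*t + 8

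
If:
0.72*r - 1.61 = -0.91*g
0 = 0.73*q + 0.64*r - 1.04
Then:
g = 1.76923076923077 - 0.791208791208791*r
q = 1.42465753424658 - 0.876712328767123*r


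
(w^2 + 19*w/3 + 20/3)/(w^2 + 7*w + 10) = (w + 4/3)/(w + 2)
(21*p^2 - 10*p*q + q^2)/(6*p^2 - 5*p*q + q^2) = (7*p - q)/(2*p - q)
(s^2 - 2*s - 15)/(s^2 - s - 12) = (s - 5)/(s - 4)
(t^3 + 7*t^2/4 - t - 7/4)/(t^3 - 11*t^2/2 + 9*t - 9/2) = (4*t^2 + 11*t + 7)/(2*(2*t^2 - 9*t + 9))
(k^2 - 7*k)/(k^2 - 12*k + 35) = k/(k - 5)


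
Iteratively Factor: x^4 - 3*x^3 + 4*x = (x - 2)*(x^3 - x^2 - 2*x) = x*(x - 2)*(x^2 - x - 2) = x*(x - 2)^2*(x + 1)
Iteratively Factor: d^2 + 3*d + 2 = (d + 1)*(d + 2)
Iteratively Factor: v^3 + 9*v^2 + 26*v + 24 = (v + 3)*(v^2 + 6*v + 8) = (v + 2)*(v + 3)*(v + 4)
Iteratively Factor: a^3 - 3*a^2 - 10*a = (a + 2)*(a^2 - 5*a) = (a - 5)*(a + 2)*(a)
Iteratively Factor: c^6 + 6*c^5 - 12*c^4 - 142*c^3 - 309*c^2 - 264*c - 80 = (c + 1)*(c^5 + 5*c^4 - 17*c^3 - 125*c^2 - 184*c - 80) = (c + 1)*(c + 4)*(c^4 + c^3 - 21*c^2 - 41*c - 20) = (c + 1)^2*(c + 4)*(c^3 - 21*c - 20) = (c + 1)^3*(c + 4)*(c^2 - c - 20) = (c - 5)*(c + 1)^3*(c + 4)*(c + 4)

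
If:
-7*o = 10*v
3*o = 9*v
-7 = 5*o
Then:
No Solution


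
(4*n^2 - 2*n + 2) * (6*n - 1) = 24*n^3 - 16*n^2 + 14*n - 2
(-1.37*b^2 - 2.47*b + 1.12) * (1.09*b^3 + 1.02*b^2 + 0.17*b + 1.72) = -1.4933*b^5 - 4.0897*b^4 - 1.5315*b^3 - 1.6339*b^2 - 4.058*b + 1.9264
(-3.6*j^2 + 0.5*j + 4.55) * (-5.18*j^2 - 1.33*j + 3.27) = 18.648*j^4 + 2.198*j^3 - 36.006*j^2 - 4.4165*j + 14.8785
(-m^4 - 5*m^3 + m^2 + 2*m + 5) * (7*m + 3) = -7*m^5 - 38*m^4 - 8*m^3 + 17*m^2 + 41*m + 15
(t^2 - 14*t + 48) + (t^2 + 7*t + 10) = 2*t^2 - 7*t + 58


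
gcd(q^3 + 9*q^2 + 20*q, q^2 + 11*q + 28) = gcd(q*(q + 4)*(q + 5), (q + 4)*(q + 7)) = q + 4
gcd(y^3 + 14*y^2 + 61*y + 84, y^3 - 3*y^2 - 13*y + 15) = y + 3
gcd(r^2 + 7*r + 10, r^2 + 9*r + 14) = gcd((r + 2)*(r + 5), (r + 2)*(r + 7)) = r + 2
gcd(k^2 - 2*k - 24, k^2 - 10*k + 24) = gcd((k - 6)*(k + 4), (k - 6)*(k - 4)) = k - 6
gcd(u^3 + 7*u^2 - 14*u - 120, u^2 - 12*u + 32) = u - 4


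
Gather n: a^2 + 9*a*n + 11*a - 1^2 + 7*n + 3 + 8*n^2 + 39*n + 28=a^2 + 11*a + 8*n^2 + n*(9*a + 46) + 30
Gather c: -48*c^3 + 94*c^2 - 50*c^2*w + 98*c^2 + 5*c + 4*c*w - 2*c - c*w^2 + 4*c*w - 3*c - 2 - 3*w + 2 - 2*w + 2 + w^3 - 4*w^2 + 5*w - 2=-48*c^3 + c^2*(192 - 50*w) + c*(-w^2 + 8*w) + w^3 - 4*w^2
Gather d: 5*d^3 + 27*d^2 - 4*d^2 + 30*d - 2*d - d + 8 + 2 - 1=5*d^3 + 23*d^2 + 27*d + 9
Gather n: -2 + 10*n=10*n - 2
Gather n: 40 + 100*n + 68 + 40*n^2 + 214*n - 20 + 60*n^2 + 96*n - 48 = 100*n^2 + 410*n + 40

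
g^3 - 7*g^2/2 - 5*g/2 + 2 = (g - 4)*(g - 1/2)*(g + 1)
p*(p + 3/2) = p^2 + 3*p/2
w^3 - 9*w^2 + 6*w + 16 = (w - 8)*(w - 2)*(w + 1)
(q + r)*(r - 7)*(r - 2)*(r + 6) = q*r^3 - 3*q*r^2 - 40*q*r + 84*q + r^4 - 3*r^3 - 40*r^2 + 84*r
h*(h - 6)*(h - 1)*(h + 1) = h^4 - 6*h^3 - h^2 + 6*h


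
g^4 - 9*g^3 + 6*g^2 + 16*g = g*(g - 8)*(g - 2)*(g + 1)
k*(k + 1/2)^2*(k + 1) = k^4 + 2*k^3 + 5*k^2/4 + k/4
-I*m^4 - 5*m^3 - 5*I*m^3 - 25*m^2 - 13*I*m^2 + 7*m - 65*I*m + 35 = (m + 5)*(m - 7*I)*(m + I)*(-I*m + 1)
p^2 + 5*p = p*(p + 5)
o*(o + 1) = o^2 + o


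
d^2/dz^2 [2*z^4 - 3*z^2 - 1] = 24*z^2 - 6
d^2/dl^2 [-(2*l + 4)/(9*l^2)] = 4*(-l - 6)/(9*l^4)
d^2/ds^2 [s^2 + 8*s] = 2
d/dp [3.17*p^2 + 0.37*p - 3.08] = 6.34*p + 0.37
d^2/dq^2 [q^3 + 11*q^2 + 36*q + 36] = 6*q + 22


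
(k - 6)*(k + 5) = k^2 - k - 30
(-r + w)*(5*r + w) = -5*r^2 + 4*r*w + w^2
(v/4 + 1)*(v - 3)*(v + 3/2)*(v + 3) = v^4/4 + 11*v^3/8 - 3*v^2/4 - 99*v/8 - 27/2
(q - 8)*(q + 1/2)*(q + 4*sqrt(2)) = q^3 - 15*q^2/2 + 4*sqrt(2)*q^2 - 30*sqrt(2)*q - 4*q - 16*sqrt(2)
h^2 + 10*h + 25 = (h + 5)^2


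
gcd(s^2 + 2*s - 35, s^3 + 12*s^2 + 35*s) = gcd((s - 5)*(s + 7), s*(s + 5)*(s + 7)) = s + 7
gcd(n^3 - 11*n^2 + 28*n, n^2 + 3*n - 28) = n - 4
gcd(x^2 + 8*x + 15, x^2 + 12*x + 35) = x + 5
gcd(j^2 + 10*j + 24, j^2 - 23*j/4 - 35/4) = 1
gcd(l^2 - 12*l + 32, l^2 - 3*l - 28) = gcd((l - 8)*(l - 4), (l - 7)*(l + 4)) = 1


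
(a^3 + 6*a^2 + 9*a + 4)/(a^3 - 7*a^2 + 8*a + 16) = (a^2 + 5*a + 4)/(a^2 - 8*a + 16)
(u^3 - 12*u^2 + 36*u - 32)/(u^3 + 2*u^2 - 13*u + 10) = (u^2 - 10*u + 16)/(u^2 + 4*u - 5)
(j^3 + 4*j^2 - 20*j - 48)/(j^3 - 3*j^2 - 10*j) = (j^2 + 2*j - 24)/(j*(j - 5))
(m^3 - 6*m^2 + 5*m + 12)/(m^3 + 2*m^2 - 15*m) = (m^2 - 3*m - 4)/(m*(m + 5))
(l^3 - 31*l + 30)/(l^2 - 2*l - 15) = (l^2 + 5*l - 6)/(l + 3)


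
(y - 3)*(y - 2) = y^2 - 5*y + 6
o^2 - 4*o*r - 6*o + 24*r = (o - 6)*(o - 4*r)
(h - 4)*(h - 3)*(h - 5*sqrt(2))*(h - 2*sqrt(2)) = h^4 - 7*sqrt(2)*h^3 - 7*h^3 + 32*h^2 + 49*sqrt(2)*h^2 - 140*h - 84*sqrt(2)*h + 240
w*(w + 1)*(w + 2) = w^3 + 3*w^2 + 2*w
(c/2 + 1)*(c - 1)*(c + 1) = c^3/2 + c^2 - c/2 - 1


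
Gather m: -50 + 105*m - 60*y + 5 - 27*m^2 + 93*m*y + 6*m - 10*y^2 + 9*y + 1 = -27*m^2 + m*(93*y + 111) - 10*y^2 - 51*y - 44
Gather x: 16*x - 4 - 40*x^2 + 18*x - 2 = -40*x^2 + 34*x - 6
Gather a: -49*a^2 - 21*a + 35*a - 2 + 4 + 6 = -49*a^2 + 14*a + 8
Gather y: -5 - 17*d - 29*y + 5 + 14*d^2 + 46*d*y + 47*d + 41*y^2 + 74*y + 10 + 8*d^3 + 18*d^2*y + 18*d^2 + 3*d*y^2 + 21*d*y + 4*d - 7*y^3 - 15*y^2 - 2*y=8*d^3 + 32*d^2 + 34*d - 7*y^3 + y^2*(3*d + 26) + y*(18*d^2 + 67*d + 43) + 10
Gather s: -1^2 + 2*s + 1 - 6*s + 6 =6 - 4*s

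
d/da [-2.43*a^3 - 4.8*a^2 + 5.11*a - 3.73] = -7.29*a^2 - 9.6*a + 5.11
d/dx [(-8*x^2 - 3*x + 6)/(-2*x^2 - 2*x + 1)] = (10*x^2 + 8*x + 9)/(4*x^4 + 8*x^3 - 4*x + 1)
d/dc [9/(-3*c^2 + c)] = 9*(6*c - 1)/(c^2*(3*c - 1)^2)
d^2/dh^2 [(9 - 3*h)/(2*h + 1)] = 84/(2*h + 1)^3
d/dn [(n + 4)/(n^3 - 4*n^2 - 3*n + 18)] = 2*(-n^2 - 7*n - 5)/(n^5 - 5*n^4 - 5*n^3 + 45*n^2 - 108)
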